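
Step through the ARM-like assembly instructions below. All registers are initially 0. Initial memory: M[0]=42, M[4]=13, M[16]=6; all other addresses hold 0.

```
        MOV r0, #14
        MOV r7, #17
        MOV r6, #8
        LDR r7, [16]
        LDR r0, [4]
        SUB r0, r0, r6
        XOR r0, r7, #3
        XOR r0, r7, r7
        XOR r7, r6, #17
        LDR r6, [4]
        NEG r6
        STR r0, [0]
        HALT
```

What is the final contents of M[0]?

r0=14
r7=17
r6=8
r7=M[16]=6
r0=M[4]=13
r0=13-8=5
r0=6^3=5
r0=6^6=0
r7=8^17=25
r6=M[4]=13
r6=-(13)=-13
STR r0, [0] → M[0]=0
halt.

0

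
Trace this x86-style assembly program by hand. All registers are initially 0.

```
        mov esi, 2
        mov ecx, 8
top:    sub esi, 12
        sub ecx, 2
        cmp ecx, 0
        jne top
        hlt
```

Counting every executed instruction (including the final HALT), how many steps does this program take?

esi=2
ecx=8
esi=2-12=-10
ecx=8-2=6
cmp ecx, 0  (cmp 6,0)
jne top: taken
esi=(-10)-12=-22
ecx=6-2=4
cmp ecx, 0  (cmp 4,0)
jne top: taken
esi=(-22)-12=-34
ecx=4-2=2
cmp ecx, 0  (cmp 2,0)
jne top: taken
esi=(-34)-12=-46
ecx=2-2=0
cmp ecx, 0  (cmp 0,0)
jne top: not taken
halt.
Total executed instructions: 19.

19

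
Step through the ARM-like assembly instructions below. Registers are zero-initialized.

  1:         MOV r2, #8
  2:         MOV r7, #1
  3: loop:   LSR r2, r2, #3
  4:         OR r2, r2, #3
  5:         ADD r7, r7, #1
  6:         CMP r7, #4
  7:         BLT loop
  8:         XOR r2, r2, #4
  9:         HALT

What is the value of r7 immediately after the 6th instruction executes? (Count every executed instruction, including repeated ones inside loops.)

after MOV r2, #8: r2=8
after MOV r7, #1: r7=1
after LSR r2, r2, #3: r2=8>>3=1
after OR r2, r2, #3: r2=1|3=3
after ADD r7, r7, #1: r7=1+1=2
CMP r7, #4  (cmp 2,4)
After step 6: r7 = 2.

2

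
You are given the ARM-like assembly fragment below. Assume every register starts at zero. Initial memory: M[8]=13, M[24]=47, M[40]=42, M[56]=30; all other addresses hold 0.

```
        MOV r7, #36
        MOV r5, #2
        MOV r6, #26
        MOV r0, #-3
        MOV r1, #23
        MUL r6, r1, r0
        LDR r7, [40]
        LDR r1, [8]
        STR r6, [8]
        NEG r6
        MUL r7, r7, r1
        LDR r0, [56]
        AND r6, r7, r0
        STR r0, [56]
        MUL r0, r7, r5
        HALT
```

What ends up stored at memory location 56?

r7=36
r5=2
r6=26
r0=-3
r1=23
r6=23*(-3)=-69
r7=M[40]=42
r1=M[8]=13
STR r6, [8] → M[8]=-69
r6=-(-69)=69
r7=42*13=546
r0=M[56]=30
r6=546&30=2
STR r0, [56] → M[56]=30
r0=546*2=1092
halt.

30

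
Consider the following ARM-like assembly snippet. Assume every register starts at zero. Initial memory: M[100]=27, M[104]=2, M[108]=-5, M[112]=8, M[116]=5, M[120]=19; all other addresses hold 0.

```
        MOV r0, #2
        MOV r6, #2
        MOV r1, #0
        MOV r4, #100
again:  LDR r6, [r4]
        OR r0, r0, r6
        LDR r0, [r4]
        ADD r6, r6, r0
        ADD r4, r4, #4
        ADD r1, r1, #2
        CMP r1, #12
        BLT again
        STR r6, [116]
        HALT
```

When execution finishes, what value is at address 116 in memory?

38

MOV r0, #2 → r0=2
MOV r6, #2 → r6=2
MOV r1, #0 → r1=0
MOV r4, #100 → r4=100
LDR r6, [r4] → r6=M[100]=27
OR r0, r0, r6 → r0=2|27=27
LDR r0, [r4] → r0=M[100]=27
ADD r6, r6, r0 → r6=27+27=54
ADD r4, r4, #4 → r4=100+4=104
ADD r1, r1, #2 → r1=0+2=2
CMP r1, #12  (cmp 2,12)
BLT again: taken
LDR r6, [r4] → r6=M[104]=2
OR r0, r0, r6 → r0=27|2=27
LDR r0, [r4] → r0=M[104]=2
ADD r6, r6, r0 → r6=2+2=4
ADD r4, r4, #4 → r4=104+4=108
ADD r1, r1, #2 → r1=2+2=4
CMP r1, #12  (cmp 4,12)
BLT again: taken
LDR r6, [r4] → r6=M[108]=-5
OR r0, r0, r6 → r0=2|(-5)=-5
LDR r0, [r4] → r0=M[108]=-5
ADD r6, r6, r0 → r6=(-5)+(-5)=-10
ADD r4, r4, #4 → r4=108+4=112
ADD r1, r1, #2 → r1=4+2=6
CMP r1, #12  (cmp 6,12)
BLT again: taken
LDR r6, [r4] → r6=M[112]=8
OR r0, r0, r6 → r0=(-5)|8=-5
LDR r0, [r4] → r0=M[112]=8
ADD r6, r6, r0 → r6=8+8=16
ADD r4, r4, #4 → r4=112+4=116
ADD r1, r1, #2 → r1=6+2=8
CMP r1, #12  (cmp 8,12)
BLT again: taken
LDR r6, [r4] → r6=M[116]=5
OR r0, r0, r6 → r0=8|5=13
LDR r0, [r4] → r0=M[116]=5
ADD r6, r6, r0 → r6=5+5=10
ADD r4, r4, #4 → r4=116+4=120
ADD r1, r1, #2 → r1=8+2=10
CMP r1, #12  (cmp 10,12)
BLT again: taken
LDR r6, [r4] → r6=M[120]=19
OR r0, r0, r6 → r0=5|19=23
LDR r0, [r4] → r0=M[120]=19
ADD r6, r6, r0 → r6=19+19=38
ADD r4, r4, #4 → r4=120+4=124
ADD r1, r1, #2 → r1=10+2=12
CMP r1, #12  (cmp 12,12)
BLT again: not taken
STR r6, [116] → M[116]=38
halt.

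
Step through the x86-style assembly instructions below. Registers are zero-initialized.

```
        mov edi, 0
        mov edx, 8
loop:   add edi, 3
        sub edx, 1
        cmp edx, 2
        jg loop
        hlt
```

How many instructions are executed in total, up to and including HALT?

27

mov edi, 0 → edi=0
mov edx, 8 → edx=8
add edi, 3 → edi=0+3=3
sub edx, 1 → edx=8-1=7
cmp edx, 2  (cmp 7,2)
jg loop: taken
add edi, 3 → edi=3+3=6
sub edx, 1 → edx=7-1=6
cmp edx, 2  (cmp 6,2)
jg loop: taken
add edi, 3 → edi=6+3=9
sub edx, 1 → edx=6-1=5
cmp edx, 2  (cmp 5,2)
jg loop: taken
add edi, 3 → edi=9+3=12
sub edx, 1 → edx=5-1=4
cmp edx, 2  (cmp 4,2)
jg loop: taken
add edi, 3 → edi=12+3=15
sub edx, 1 → edx=4-1=3
cmp edx, 2  (cmp 3,2)
jg loop: taken
add edi, 3 → edi=15+3=18
sub edx, 1 → edx=3-1=2
cmp edx, 2  (cmp 2,2)
jg loop: not taken
halt.
Total executed instructions: 27.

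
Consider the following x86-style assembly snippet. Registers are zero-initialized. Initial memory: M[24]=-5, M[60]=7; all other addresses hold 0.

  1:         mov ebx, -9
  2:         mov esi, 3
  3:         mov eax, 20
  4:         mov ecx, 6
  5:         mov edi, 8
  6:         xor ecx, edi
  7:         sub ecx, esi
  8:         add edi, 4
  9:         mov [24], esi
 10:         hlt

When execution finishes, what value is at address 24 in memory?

3

after mov ebx, -9: ebx=-9
after mov esi, 3: esi=3
after mov eax, 20: eax=20
after mov ecx, 6: ecx=6
after mov edi, 8: edi=8
after xor ecx, edi: ecx=6^8=14
after sub ecx, esi: ecx=14-3=11
after add edi, 4: edi=8+4=12
mov [24], esi → M[24]=3
halt.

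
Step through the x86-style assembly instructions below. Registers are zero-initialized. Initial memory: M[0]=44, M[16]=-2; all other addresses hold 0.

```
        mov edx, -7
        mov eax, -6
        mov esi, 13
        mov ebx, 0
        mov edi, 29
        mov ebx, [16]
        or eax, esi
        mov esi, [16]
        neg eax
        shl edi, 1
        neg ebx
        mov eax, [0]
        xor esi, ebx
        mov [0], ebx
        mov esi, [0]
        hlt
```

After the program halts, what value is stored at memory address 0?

mov edx, -7 → edx=-7
mov eax, -6 → eax=-6
mov esi, 13 → esi=13
mov ebx, 0 → ebx=0
mov edi, 29 → edi=29
mov ebx, [16] → ebx=M[16]=-2
or eax, esi → eax=(-6)|13=-1
mov esi, [16] → esi=M[16]=-2
neg eax → eax=-(-1)=1
shl edi, 1 → edi=29<<1=58
neg ebx → ebx=-(-2)=2
mov eax, [0] → eax=M[0]=44
xor esi, ebx → esi=(-2)^2=-4
mov [0], ebx → M[0]=2
mov esi, [0] → esi=M[0]=2
halt.

2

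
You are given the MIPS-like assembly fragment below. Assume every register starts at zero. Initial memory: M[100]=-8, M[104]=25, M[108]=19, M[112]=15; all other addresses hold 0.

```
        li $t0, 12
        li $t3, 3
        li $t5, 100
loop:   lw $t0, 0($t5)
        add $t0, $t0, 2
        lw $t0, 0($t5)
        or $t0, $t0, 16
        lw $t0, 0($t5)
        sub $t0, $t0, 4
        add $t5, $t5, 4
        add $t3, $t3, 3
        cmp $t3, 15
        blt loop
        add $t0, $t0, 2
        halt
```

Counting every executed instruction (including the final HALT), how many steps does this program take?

after li $t0, 12: $t0=12
after li $t3, 3: $t3=3
after li $t5, 100: $t5=100
after lw $t0, 0($t5): $t0=M[100]=-8
after add $t0, $t0, 2: $t0=(-8)+2=-6
after lw $t0, 0($t5): $t0=M[100]=-8
after or $t0, $t0, 16: $t0=(-8)|16=-8
after lw $t0, 0($t5): $t0=M[100]=-8
after sub $t0, $t0, 4: $t0=(-8)-4=-12
after add $t5, $t5, 4: $t5=100+4=104
after add $t3, $t3, 3: $t3=3+3=6
cmp $t3, 15  (cmp 6,15)
blt loop: taken
after lw $t0, 0($t5): $t0=M[104]=25
after add $t0, $t0, 2: $t0=25+2=27
after lw $t0, 0($t5): $t0=M[104]=25
after or $t0, $t0, 16: $t0=25|16=25
after lw $t0, 0($t5): $t0=M[104]=25
after sub $t0, $t0, 4: $t0=25-4=21
after add $t5, $t5, 4: $t5=104+4=108
after add $t3, $t3, 3: $t3=6+3=9
cmp $t3, 15  (cmp 9,15)
blt loop: taken
after lw $t0, 0($t5): $t0=M[108]=19
after add $t0, $t0, 2: $t0=19+2=21
after lw $t0, 0($t5): $t0=M[108]=19
after or $t0, $t0, 16: $t0=19|16=19
after lw $t0, 0($t5): $t0=M[108]=19
after sub $t0, $t0, 4: $t0=19-4=15
after add $t5, $t5, 4: $t5=108+4=112
after add $t3, $t3, 3: $t3=9+3=12
cmp $t3, 15  (cmp 12,15)
blt loop: taken
after lw $t0, 0($t5): $t0=M[112]=15
after add $t0, $t0, 2: $t0=15+2=17
after lw $t0, 0($t5): $t0=M[112]=15
after or $t0, $t0, 16: $t0=15|16=31
after lw $t0, 0($t5): $t0=M[112]=15
after sub $t0, $t0, 4: $t0=15-4=11
after add $t5, $t5, 4: $t5=112+4=116
after add $t3, $t3, 3: $t3=12+3=15
cmp $t3, 15  (cmp 15,15)
blt loop: not taken
after add $t0, $t0, 2: $t0=11+2=13
halt.
Total executed instructions: 45.

45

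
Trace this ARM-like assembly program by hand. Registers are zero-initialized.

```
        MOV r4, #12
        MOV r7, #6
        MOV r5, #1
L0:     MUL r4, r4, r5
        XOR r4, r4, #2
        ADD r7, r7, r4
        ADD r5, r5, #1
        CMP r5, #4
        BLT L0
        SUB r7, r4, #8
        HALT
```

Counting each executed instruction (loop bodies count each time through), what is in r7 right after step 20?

after MOV r4, #12: r4=12
after MOV r7, #6: r7=6
after MOV r5, #1: r5=1
after MUL r4, r4, r5: r4=12*1=12
after XOR r4, r4, #2: r4=12^2=14
after ADD r7, r7, r4: r7=6+14=20
after ADD r5, r5, #1: r5=1+1=2
CMP r5, #4  (cmp 2,4)
BLT L0: taken
after MUL r4, r4, r5: r4=14*2=28
after XOR r4, r4, #2: r4=28^2=30
after ADD r7, r7, r4: r7=20+30=50
after ADD r5, r5, #1: r5=2+1=3
CMP r5, #4  (cmp 3,4)
BLT L0: taken
after MUL r4, r4, r5: r4=30*3=90
after XOR r4, r4, #2: r4=90^2=88
after ADD r7, r7, r4: r7=50+88=138
after ADD r5, r5, #1: r5=3+1=4
CMP r5, #4  (cmp 4,4)
After step 20: r7 = 138.

138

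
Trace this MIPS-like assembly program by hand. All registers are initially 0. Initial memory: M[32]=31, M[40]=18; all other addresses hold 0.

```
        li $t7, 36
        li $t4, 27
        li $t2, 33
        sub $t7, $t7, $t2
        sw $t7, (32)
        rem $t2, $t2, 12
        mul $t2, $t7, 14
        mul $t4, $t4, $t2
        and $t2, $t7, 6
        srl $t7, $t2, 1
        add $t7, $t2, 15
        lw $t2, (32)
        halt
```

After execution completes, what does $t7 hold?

$t7=36
$t4=27
$t2=33
$t7=36-33=3
sw $t7, (32) → M[32]=3
$t2=33%12=9
$t2=3*14=42
$t4=27*42=1134
$t2=3&6=2
$t7=2>>1=1
$t7=2+15=17
$t2=M[32]=3
halt.

17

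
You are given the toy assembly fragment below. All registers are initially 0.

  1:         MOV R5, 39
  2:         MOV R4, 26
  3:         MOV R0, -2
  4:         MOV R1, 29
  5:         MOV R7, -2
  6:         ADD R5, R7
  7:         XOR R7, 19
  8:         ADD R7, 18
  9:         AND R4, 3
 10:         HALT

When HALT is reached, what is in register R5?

after MOV R5, 39: R5=39
after MOV R4, 26: R4=26
after MOV R0, -2: R0=-2
after MOV R1, 29: R1=29
after MOV R7, -2: R7=-2
after ADD R5, R7: R5=39+(-2)=37
after XOR R7, 19: R7=(-2)^19=-19
after ADD R7, 18: R7=(-19)+18=-1
after AND R4, 3: R4=26&3=2
halt.

37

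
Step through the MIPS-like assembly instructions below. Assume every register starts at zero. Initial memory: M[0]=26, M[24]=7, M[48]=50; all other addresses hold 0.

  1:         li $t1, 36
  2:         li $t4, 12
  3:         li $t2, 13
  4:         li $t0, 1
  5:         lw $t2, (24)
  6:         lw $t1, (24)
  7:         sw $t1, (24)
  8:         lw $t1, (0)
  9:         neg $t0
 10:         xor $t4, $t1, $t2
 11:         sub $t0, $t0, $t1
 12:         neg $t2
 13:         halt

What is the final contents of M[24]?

7

li $t1, 36 → $t1=36
li $t4, 12 → $t4=12
li $t2, 13 → $t2=13
li $t0, 1 → $t0=1
lw $t2, (24) → $t2=M[24]=7
lw $t1, (24) → $t1=M[24]=7
sw $t1, (24) → M[24]=7
lw $t1, (0) → $t1=M[0]=26
neg $t0 → $t0=-(1)=-1
xor $t4, $t1, $t2 → $t4=26^7=29
sub $t0, $t0, $t1 → $t0=(-1)-26=-27
neg $t2 → $t2=-(7)=-7
halt.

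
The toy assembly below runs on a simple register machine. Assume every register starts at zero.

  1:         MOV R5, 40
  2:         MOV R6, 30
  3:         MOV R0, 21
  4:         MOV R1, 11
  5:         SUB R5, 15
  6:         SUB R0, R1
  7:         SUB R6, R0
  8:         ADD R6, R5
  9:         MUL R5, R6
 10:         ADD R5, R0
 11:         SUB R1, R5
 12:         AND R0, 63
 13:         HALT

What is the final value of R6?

R5=40
R6=30
R0=21
R1=11
R5=40-15=25
R0=21-11=10
R6=30-10=20
R6=20+25=45
R5=25*45=1125
R5=1125+10=1135
R1=11-1135=-1124
R0=10&63=10
halt.

45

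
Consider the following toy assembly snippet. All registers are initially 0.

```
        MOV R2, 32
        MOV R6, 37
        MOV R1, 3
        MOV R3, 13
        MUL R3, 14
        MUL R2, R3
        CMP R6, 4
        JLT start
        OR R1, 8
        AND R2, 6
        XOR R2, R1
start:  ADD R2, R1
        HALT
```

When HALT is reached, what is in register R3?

MOV R2, 32 → R2=32
MOV R6, 37 → R6=37
MOV R1, 3 → R1=3
MOV R3, 13 → R3=13
MUL R3, 14 → R3=13*14=182
MUL R2, R3 → R2=32*182=5824
CMP R6, 4  (cmp 37,4)
JLT start: not taken
OR R1, 8 → R1=3|8=11
AND R2, 6 → R2=5824&6=0
XOR R2, R1 → R2=0^11=11
ADD R2, R1 → R2=11+11=22
halt.

182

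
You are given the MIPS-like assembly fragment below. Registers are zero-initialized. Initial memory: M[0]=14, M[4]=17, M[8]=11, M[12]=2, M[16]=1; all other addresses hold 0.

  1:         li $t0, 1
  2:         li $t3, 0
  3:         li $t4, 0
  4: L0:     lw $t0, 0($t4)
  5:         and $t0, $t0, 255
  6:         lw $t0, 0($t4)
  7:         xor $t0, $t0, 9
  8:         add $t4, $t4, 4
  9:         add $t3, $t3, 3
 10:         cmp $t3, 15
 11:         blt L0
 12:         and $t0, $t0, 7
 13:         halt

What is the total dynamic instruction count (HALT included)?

45

after li $t0, 1: $t0=1
after li $t3, 0: $t3=0
after li $t4, 0: $t4=0
after lw $t0, 0($t4): $t0=M[0]=14
after and $t0, $t0, 255: $t0=14&255=14
after lw $t0, 0($t4): $t0=M[0]=14
after xor $t0, $t0, 9: $t0=14^9=7
after add $t4, $t4, 4: $t4=0+4=4
after add $t3, $t3, 3: $t3=0+3=3
cmp $t3, 15  (cmp 3,15)
blt L0: taken
after lw $t0, 0($t4): $t0=M[4]=17
after and $t0, $t0, 255: $t0=17&255=17
after lw $t0, 0($t4): $t0=M[4]=17
after xor $t0, $t0, 9: $t0=17^9=24
after add $t4, $t4, 4: $t4=4+4=8
after add $t3, $t3, 3: $t3=3+3=6
cmp $t3, 15  (cmp 6,15)
blt L0: taken
after lw $t0, 0($t4): $t0=M[8]=11
after and $t0, $t0, 255: $t0=11&255=11
after lw $t0, 0($t4): $t0=M[8]=11
after xor $t0, $t0, 9: $t0=11^9=2
after add $t4, $t4, 4: $t4=8+4=12
after add $t3, $t3, 3: $t3=6+3=9
cmp $t3, 15  (cmp 9,15)
blt L0: taken
after lw $t0, 0($t4): $t0=M[12]=2
after and $t0, $t0, 255: $t0=2&255=2
after lw $t0, 0($t4): $t0=M[12]=2
after xor $t0, $t0, 9: $t0=2^9=11
after add $t4, $t4, 4: $t4=12+4=16
after add $t3, $t3, 3: $t3=9+3=12
cmp $t3, 15  (cmp 12,15)
blt L0: taken
after lw $t0, 0($t4): $t0=M[16]=1
after and $t0, $t0, 255: $t0=1&255=1
after lw $t0, 0($t4): $t0=M[16]=1
after xor $t0, $t0, 9: $t0=1^9=8
after add $t4, $t4, 4: $t4=16+4=20
after add $t3, $t3, 3: $t3=12+3=15
cmp $t3, 15  (cmp 15,15)
blt L0: not taken
after and $t0, $t0, 7: $t0=8&7=0
halt.
Total executed instructions: 45.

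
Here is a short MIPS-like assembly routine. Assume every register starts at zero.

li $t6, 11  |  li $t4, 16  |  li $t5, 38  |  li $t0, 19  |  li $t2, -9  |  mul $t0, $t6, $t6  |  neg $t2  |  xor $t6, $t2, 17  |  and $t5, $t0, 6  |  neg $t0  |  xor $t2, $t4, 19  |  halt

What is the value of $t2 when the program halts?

3

li $t6, 11 → $t6=11
li $t4, 16 → $t4=16
li $t5, 38 → $t5=38
li $t0, 19 → $t0=19
li $t2, -9 → $t2=-9
mul $t0, $t6, $t6 → $t0=11*11=121
neg $t2 → $t2=-(-9)=9
xor $t6, $t2, 17 → $t6=9^17=24
and $t5, $t0, 6 → $t5=121&6=0
neg $t0 → $t0=-(121)=-121
xor $t2, $t4, 19 → $t2=16^19=3
halt.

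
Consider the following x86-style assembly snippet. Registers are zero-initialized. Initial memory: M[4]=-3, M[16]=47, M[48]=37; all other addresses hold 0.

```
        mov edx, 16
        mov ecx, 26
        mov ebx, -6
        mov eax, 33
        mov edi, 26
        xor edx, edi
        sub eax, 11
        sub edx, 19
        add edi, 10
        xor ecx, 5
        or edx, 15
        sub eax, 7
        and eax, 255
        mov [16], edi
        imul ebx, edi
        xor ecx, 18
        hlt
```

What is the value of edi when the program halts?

after mov edx, 16: edx=16
after mov ecx, 26: ecx=26
after mov ebx, -6: ebx=-6
after mov eax, 33: eax=33
after mov edi, 26: edi=26
after xor edx, edi: edx=16^26=10
after sub eax, 11: eax=33-11=22
after sub edx, 19: edx=10-19=-9
after add edi, 10: edi=26+10=36
after xor ecx, 5: ecx=26^5=31
after or edx, 15: edx=(-9)|15=-1
after sub eax, 7: eax=22-7=15
after and eax, 255: eax=15&255=15
mov [16], edi → M[16]=36
after imul ebx, edi: ebx=(-6)*36=-216
after xor ecx, 18: ecx=31^18=13
halt.

36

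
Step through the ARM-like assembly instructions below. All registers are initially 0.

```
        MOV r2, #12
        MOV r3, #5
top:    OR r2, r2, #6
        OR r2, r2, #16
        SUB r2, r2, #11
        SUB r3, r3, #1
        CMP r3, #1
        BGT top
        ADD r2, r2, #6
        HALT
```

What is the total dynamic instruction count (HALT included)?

28

MOV r2, #12 → r2=12
MOV r3, #5 → r3=5
OR r2, r2, #6 → r2=12|6=14
OR r2, r2, #16 → r2=14|16=30
SUB r2, r2, #11 → r2=30-11=19
SUB r3, r3, #1 → r3=5-1=4
CMP r3, #1  (cmp 4,1)
BGT top: taken
OR r2, r2, #6 → r2=19|6=23
OR r2, r2, #16 → r2=23|16=23
SUB r2, r2, #11 → r2=23-11=12
SUB r3, r3, #1 → r3=4-1=3
CMP r3, #1  (cmp 3,1)
BGT top: taken
OR r2, r2, #6 → r2=12|6=14
OR r2, r2, #16 → r2=14|16=30
SUB r2, r2, #11 → r2=30-11=19
SUB r3, r3, #1 → r3=3-1=2
CMP r3, #1  (cmp 2,1)
BGT top: taken
OR r2, r2, #6 → r2=19|6=23
OR r2, r2, #16 → r2=23|16=23
SUB r2, r2, #11 → r2=23-11=12
SUB r3, r3, #1 → r3=2-1=1
CMP r3, #1  (cmp 1,1)
BGT top: not taken
ADD r2, r2, #6 → r2=12+6=18
halt.
Total executed instructions: 28.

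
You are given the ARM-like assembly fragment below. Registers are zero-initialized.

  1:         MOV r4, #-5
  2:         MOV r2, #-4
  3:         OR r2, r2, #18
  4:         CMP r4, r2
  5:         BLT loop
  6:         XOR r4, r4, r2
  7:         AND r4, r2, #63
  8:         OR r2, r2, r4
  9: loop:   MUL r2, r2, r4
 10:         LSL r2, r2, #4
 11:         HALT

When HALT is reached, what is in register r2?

160

MOV r4, #-5 → r4=-5
MOV r2, #-4 → r2=-4
OR r2, r2, #18 → r2=(-4)|18=-2
CMP r4, r2  (cmp -5,-2)
BLT loop: taken
MUL r2, r2, r4 → r2=(-2)*(-5)=10
LSL r2, r2, #4 → r2=10<<4=160
halt.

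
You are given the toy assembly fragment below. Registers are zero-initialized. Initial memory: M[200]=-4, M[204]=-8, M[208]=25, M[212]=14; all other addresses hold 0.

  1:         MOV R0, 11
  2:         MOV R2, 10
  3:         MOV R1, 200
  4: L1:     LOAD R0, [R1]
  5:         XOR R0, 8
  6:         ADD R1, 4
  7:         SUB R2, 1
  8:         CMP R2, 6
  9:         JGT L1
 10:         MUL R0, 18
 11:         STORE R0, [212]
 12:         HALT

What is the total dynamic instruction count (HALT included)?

30

R0=11
R2=10
R1=200
R0=M[200]=-4
R0=(-4)^8=-12
R1=200+4=204
R2=10-1=9
CMP R2, 6  (cmp 9,6)
JGT L1: taken
R0=M[204]=-8
R0=(-8)^8=-16
R1=204+4=208
R2=9-1=8
CMP R2, 6  (cmp 8,6)
JGT L1: taken
R0=M[208]=25
R0=25^8=17
R1=208+4=212
R2=8-1=7
CMP R2, 6  (cmp 7,6)
JGT L1: taken
R0=M[212]=14
R0=14^8=6
R1=212+4=216
R2=7-1=6
CMP R2, 6  (cmp 6,6)
JGT L1: not taken
R0=6*18=108
STORE R0, [212] → M[212]=108
halt.
Total executed instructions: 30.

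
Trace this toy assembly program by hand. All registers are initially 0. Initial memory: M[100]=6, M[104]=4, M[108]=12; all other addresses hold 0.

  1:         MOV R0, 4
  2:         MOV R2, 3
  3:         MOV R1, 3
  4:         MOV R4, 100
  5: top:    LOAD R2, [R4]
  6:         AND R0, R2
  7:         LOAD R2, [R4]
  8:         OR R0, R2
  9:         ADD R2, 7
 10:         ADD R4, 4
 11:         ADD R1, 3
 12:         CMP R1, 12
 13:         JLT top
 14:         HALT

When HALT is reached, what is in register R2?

MOV R0, 4 → R0=4
MOV R2, 3 → R2=3
MOV R1, 3 → R1=3
MOV R4, 100 → R4=100
LOAD R2, [R4] → R2=M[100]=6
AND R0, R2 → R0=4&6=4
LOAD R2, [R4] → R2=M[100]=6
OR R0, R2 → R0=4|6=6
ADD R2, 7 → R2=6+7=13
ADD R4, 4 → R4=100+4=104
ADD R1, 3 → R1=3+3=6
CMP R1, 12  (cmp 6,12)
JLT top: taken
LOAD R2, [R4] → R2=M[104]=4
AND R0, R2 → R0=6&4=4
LOAD R2, [R4] → R2=M[104]=4
OR R0, R2 → R0=4|4=4
ADD R2, 7 → R2=4+7=11
ADD R4, 4 → R4=104+4=108
ADD R1, 3 → R1=6+3=9
CMP R1, 12  (cmp 9,12)
JLT top: taken
LOAD R2, [R4] → R2=M[108]=12
AND R0, R2 → R0=4&12=4
LOAD R2, [R4] → R2=M[108]=12
OR R0, R2 → R0=4|12=12
ADD R2, 7 → R2=12+7=19
ADD R4, 4 → R4=108+4=112
ADD R1, 3 → R1=9+3=12
CMP R1, 12  (cmp 12,12)
JLT top: not taken
halt.

19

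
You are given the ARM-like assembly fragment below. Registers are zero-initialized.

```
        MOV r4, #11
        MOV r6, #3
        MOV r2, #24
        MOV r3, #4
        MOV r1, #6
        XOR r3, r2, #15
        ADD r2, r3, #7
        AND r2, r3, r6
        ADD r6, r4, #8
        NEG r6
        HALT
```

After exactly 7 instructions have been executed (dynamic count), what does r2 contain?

30

r4=11
r6=3
r2=24
r3=4
r1=6
r3=24^15=23
r2=23+7=30
After step 7: r2 = 30.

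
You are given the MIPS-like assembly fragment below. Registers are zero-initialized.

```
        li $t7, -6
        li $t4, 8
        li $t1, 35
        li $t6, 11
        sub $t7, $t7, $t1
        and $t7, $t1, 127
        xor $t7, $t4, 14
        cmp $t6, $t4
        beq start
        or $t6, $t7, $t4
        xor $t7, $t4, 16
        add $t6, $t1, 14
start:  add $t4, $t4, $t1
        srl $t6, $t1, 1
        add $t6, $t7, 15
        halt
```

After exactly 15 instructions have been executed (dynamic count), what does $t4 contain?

43

li $t7, -6 → $t7=-6
li $t4, 8 → $t4=8
li $t1, 35 → $t1=35
li $t6, 11 → $t6=11
sub $t7, $t7, $t1 → $t7=(-6)-35=-41
and $t7, $t1, 127 → $t7=35&127=35
xor $t7, $t4, 14 → $t7=8^14=6
cmp $t6, $t4  (cmp 11,8)
beq start: not taken
or $t6, $t7, $t4 → $t6=6|8=14
xor $t7, $t4, 16 → $t7=8^16=24
add $t6, $t1, 14 → $t6=35+14=49
add $t4, $t4, $t1 → $t4=8+35=43
srl $t6, $t1, 1 → $t6=35>>1=17
add $t6, $t7, 15 → $t6=24+15=39
After step 15: $t4 = 43.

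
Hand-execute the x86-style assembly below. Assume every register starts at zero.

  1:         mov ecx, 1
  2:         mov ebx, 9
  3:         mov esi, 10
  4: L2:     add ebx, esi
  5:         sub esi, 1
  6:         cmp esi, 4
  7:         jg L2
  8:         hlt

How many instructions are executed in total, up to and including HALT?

28

ecx=1
ebx=9
esi=10
ebx=9+10=19
esi=10-1=9
cmp esi, 4  (cmp 9,4)
jg L2: taken
ebx=19+9=28
esi=9-1=8
cmp esi, 4  (cmp 8,4)
jg L2: taken
ebx=28+8=36
esi=8-1=7
cmp esi, 4  (cmp 7,4)
jg L2: taken
ebx=36+7=43
esi=7-1=6
cmp esi, 4  (cmp 6,4)
jg L2: taken
ebx=43+6=49
esi=6-1=5
cmp esi, 4  (cmp 5,4)
jg L2: taken
ebx=49+5=54
esi=5-1=4
cmp esi, 4  (cmp 4,4)
jg L2: not taken
halt.
Total executed instructions: 28.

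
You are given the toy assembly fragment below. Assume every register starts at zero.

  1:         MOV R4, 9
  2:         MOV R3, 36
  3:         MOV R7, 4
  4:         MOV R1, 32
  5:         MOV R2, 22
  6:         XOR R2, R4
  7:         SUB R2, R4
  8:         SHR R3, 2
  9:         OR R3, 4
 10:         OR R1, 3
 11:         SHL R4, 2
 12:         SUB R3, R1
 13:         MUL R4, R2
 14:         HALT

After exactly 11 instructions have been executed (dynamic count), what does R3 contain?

MOV R4, 9 → R4=9
MOV R3, 36 → R3=36
MOV R7, 4 → R7=4
MOV R1, 32 → R1=32
MOV R2, 22 → R2=22
XOR R2, R4 → R2=22^9=31
SUB R2, R4 → R2=31-9=22
SHR R3, 2 → R3=36>>2=9
OR R3, 4 → R3=9|4=13
OR R1, 3 → R1=32|3=35
SHL R4, 2 → R4=9<<2=36
After step 11: R3 = 13.

13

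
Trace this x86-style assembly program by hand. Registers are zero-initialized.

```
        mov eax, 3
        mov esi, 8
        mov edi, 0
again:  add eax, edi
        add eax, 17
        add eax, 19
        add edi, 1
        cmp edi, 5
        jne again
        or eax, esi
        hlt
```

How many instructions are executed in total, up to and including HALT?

mov eax, 3 → eax=3
mov esi, 8 → esi=8
mov edi, 0 → edi=0
add eax, edi → eax=3+0=3
add eax, 17 → eax=3+17=20
add eax, 19 → eax=20+19=39
add edi, 1 → edi=0+1=1
cmp edi, 5  (cmp 1,5)
jne again: taken
add eax, edi → eax=39+1=40
add eax, 17 → eax=40+17=57
add eax, 19 → eax=57+19=76
add edi, 1 → edi=1+1=2
cmp edi, 5  (cmp 2,5)
jne again: taken
add eax, edi → eax=76+2=78
add eax, 17 → eax=78+17=95
add eax, 19 → eax=95+19=114
add edi, 1 → edi=2+1=3
cmp edi, 5  (cmp 3,5)
jne again: taken
add eax, edi → eax=114+3=117
add eax, 17 → eax=117+17=134
add eax, 19 → eax=134+19=153
add edi, 1 → edi=3+1=4
cmp edi, 5  (cmp 4,5)
jne again: taken
add eax, edi → eax=153+4=157
add eax, 17 → eax=157+17=174
add eax, 19 → eax=174+19=193
add edi, 1 → edi=4+1=5
cmp edi, 5  (cmp 5,5)
jne again: not taken
or eax, esi → eax=193|8=201
halt.
Total executed instructions: 35.

35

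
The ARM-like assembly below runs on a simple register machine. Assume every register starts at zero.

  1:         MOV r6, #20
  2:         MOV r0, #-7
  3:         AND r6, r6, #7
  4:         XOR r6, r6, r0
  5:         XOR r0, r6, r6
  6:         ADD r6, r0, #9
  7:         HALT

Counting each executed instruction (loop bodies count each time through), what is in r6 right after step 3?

after MOV r6, #20: r6=20
after MOV r0, #-7: r0=-7
after AND r6, r6, #7: r6=20&7=4
After step 3: r6 = 4.

4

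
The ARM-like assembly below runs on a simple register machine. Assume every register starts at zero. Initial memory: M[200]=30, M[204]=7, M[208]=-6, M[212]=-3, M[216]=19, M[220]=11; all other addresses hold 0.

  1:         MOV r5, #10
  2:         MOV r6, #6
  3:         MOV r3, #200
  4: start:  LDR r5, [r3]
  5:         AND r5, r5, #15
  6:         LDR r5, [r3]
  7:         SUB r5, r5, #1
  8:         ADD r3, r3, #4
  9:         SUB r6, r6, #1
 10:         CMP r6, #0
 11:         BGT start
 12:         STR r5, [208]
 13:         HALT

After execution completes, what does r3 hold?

224

MOV r5, #10 → r5=10
MOV r6, #6 → r6=6
MOV r3, #200 → r3=200
LDR r5, [r3] → r5=M[200]=30
AND r5, r5, #15 → r5=30&15=14
LDR r5, [r3] → r5=M[200]=30
SUB r5, r5, #1 → r5=30-1=29
ADD r3, r3, #4 → r3=200+4=204
SUB r6, r6, #1 → r6=6-1=5
CMP r6, #0  (cmp 5,0)
BGT start: taken
LDR r5, [r3] → r5=M[204]=7
AND r5, r5, #15 → r5=7&15=7
LDR r5, [r3] → r5=M[204]=7
SUB r5, r5, #1 → r5=7-1=6
ADD r3, r3, #4 → r3=204+4=208
SUB r6, r6, #1 → r6=5-1=4
CMP r6, #0  (cmp 4,0)
BGT start: taken
LDR r5, [r3] → r5=M[208]=-6
AND r5, r5, #15 → r5=(-6)&15=10
LDR r5, [r3] → r5=M[208]=-6
SUB r5, r5, #1 → r5=(-6)-1=-7
ADD r3, r3, #4 → r3=208+4=212
SUB r6, r6, #1 → r6=4-1=3
CMP r6, #0  (cmp 3,0)
BGT start: taken
LDR r5, [r3] → r5=M[212]=-3
AND r5, r5, #15 → r5=(-3)&15=13
LDR r5, [r3] → r5=M[212]=-3
SUB r5, r5, #1 → r5=(-3)-1=-4
ADD r3, r3, #4 → r3=212+4=216
SUB r6, r6, #1 → r6=3-1=2
CMP r6, #0  (cmp 2,0)
BGT start: taken
LDR r5, [r3] → r5=M[216]=19
AND r5, r5, #15 → r5=19&15=3
LDR r5, [r3] → r5=M[216]=19
SUB r5, r5, #1 → r5=19-1=18
ADD r3, r3, #4 → r3=216+4=220
SUB r6, r6, #1 → r6=2-1=1
CMP r6, #0  (cmp 1,0)
BGT start: taken
LDR r5, [r3] → r5=M[220]=11
AND r5, r5, #15 → r5=11&15=11
LDR r5, [r3] → r5=M[220]=11
SUB r5, r5, #1 → r5=11-1=10
ADD r3, r3, #4 → r3=220+4=224
SUB r6, r6, #1 → r6=1-1=0
CMP r6, #0  (cmp 0,0)
BGT start: not taken
STR r5, [208] → M[208]=10
halt.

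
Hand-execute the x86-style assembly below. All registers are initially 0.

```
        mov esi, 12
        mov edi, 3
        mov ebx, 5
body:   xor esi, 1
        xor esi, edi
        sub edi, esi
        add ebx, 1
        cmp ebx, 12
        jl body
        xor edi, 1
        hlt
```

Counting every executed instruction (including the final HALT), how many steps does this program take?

after mov esi, 12: esi=12
after mov edi, 3: edi=3
after mov ebx, 5: ebx=5
after xor esi, 1: esi=12^1=13
after xor esi, edi: esi=13^3=14
after sub edi, esi: edi=3-14=-11
after add ebx, 1: ebx=5+1=6
cmp ebx, 12  (cmp 6,12)
jl body: taken
after xor esi, 1: esi=14^1=15
after xor esi, edi: esi=15^(-11)=-6
after sub edi, esi: edi=(-11)-(-6)=-5
after add ebx, 1: ebx=6+1=7
cmp ebx, 12  (cmp 7,12)
jl body: taken
after xor esi, 1: esi=(-6)^1=-5
after xor esi, edi: esi=(-5)^(-5)=0
after sub edi, esi: edi=(-5)-0=-5
after add ebx, 1: ebx=7+1=8
cmp ebx, 12  (cmp 8,12)
jl body: taken
after xor esi, 1: esi=0^1=1
after xor esi, edi: esi=1^(-5)=-6
after sub edi, esi: edi=(-5)-(-6)=1
after add ebx, 1: ebx=8+1=9
cmp ebx, 12  (cmp 9,12)
jl body: taken
after xor esi, 1: esi=(-6)^1=-5
after xor esi, edi: esi=(-5)^1=-6
after sub edi, esi: edi=1-(-6)=7
after add ebx, 1: ebx=9+1=10
cmp ebx, 12  (cmp 10,12)
jl body: taken
after xor esi, 1: esi=(-6)^1=-5
after xor esi, edi: esi=(-5)^7=-4
after sub edi, esi: edi=7-(-4)=11
after add ebx, 1: ebx=10+1=11
cmp ebx, 12  (cmp 11,12)
jl body: taken
after xor esi, 1: esi=(-4)^1=-3
after xor esi, edi: esi=(-3)^11=-10
after sub edi, esi: edi=11-(-10)=21
after add ebx, 1: ebx=11+1=12
cmp ebx, 12  (cmp 12,12)
jl body: not taken
after xor edi, 1: edi=21^1=20
halt.
Total executed instructions: 47.

47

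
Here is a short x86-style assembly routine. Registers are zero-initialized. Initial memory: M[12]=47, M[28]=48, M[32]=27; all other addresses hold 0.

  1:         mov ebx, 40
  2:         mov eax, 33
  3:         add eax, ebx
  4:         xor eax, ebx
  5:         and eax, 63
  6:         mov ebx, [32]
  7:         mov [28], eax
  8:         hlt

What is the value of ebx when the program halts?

mov ebx, 40 → ebx=40
mov eax, 33 → eax=33
add eax, ebx → eax=33+40=73
xor eax, ebx → eax=73^40=97
and eax, 63 → eax=97&63=33
mov ebx, [32] → ebx=M[32]=27
mov [28], eax → M[28]=33
halt.

27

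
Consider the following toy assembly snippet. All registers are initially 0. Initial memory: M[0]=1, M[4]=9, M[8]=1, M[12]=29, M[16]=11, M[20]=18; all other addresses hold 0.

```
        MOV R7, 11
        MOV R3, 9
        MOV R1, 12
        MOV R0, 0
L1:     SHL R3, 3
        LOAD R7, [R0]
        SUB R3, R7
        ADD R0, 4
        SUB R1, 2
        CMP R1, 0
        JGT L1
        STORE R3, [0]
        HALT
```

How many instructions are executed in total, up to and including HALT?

48

MOV R7, 11 → R7=11
MOV R3, 9 → R3=9
MOV R1, 12 → R1=12
MOV R0, 0 → R0=0
SHL R3, 3 → R3=9<<3=72
LOAD R7, [R0] → R7=M[0]=1
SUB R3, R7 → R3=72-1=71
ADD R0, 4 → R0=0+4=4
SUB R1, 2 → R1=12-2=10
CMP R1, 0  (cmp 10,0)
JGT L1: taken
SHL R3, 3 → R3=71<<3=568
LOAD R7, [R0] → R7=M[4]=9
SUB R3, R7 → R3=568-9=559
ADD R0, 4 → R0=4+4=8
SUB R1, 2 → R1=10-2=8
CMP R1, 0  (cmp 8,0)
JGT L1: taken
SHL R3, 3 → R3=559<<3=4472
LOAD R7, [R0] → R7=M[8]=1
SUB R3, R7 → R3=4472-1=4471
ADD R0, 4 → R0=8+4=12
SUB R1, 2 → R1=8-2=6
CMP R1, 0  (cmp 6,0)
JGT L1: taken
SHL R3, 3 → R3=4471<<3=35768
LOAD R7, [R0] → R7=M[12]=29
SUB R3, R7 → R3=35768-29=35739
ADD R0, 4 → R0=12+4=16
SUB R1, 2 → R1=6-2=4
CMP R1, 0  (cmp 4,0)
JGT L1: taken
SHL R3, 3 → R3=35739<<3=285912
LOAD R7, [R0] → R7=M[16]=11
SUB R3, R7 → R3=285912-11=285901
ADD R0, 4 → R0=16+4=20
SUB R1, 2 → R1=4-2=2
CMP R1, 0  (cmp 2,0)
JGT L1: taken
SHL R3, 3 → R3=285901<<3=2287208
LOAD R7, [R0] → R7=M[20]=18
SUB R3, R7 → R3=2287208-18=2287190
ADD R0, 4 → R0=20+4=24
SUB R1, 2 → R1=2-2=0
CMP R1, 0  (cmp 0,0)
JGT L1: not taken
STORE R3, [0] → M[0]=2287190
halt.
Total executed instructions: 48.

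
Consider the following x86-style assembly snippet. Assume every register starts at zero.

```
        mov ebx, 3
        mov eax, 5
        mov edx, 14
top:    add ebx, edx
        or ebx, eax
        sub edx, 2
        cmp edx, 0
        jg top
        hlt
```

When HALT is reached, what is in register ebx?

71

ebx=3
eax=5
edx=14
ebx=3+14=17
ebx=17|5=21
edx=14-2=12
cmp edx, 0  (cmp 12,0)
jg top: taken
ebx=21+12=33
ebx=33|5=37
edx=12-2=10
cmp edx, 0  (cmp 10,0)
jg top: taken
ebx=37+10=47
ebx=47|5=47
edx=10-2=8
cmp edx, 0  (cmp 8,0)
jg top: taken
ebx=47+8=55
ebx=55|5=55
edx=8-2=6
cmp edx, 0  (cmp 6,0)
jg top: taken
ebx=55+6=61
ebx=61|5=61
edx=6-2=4
cmp edx, 0  (cmp 4,0)
jg top: taken
ebx=61+4=65
ebx=65|5=69
edx=4-2=2
cmp edx, 0  (cmp 2,0)
jg top: taken
ebx=69+2=71
ebx=71|5=71
edx=2-2=0
cmp edx, 0  (cmp 0,0)
jg top: not taken
halt.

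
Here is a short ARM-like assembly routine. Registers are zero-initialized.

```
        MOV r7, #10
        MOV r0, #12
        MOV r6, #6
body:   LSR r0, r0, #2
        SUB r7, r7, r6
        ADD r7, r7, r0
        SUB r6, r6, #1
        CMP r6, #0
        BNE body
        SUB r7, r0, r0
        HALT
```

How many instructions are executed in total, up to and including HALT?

41

after MOV r7, #10: r7=10
after MOV r0, #12: r0=12
after MOV r6, #6: r6=6
after LSR r0, r0, #2: r0=12>>2=3
after SUB r7, r7, r6: r7=10-6=4
after ADD r7, r7, r0: r7=4+3=7
after SUB r6, r6, #1: r6=6-1=5
CMP r6, #0  (cmp 5,0)
BNE body: taken
after LSR r0, r0, #2: r0=3>>2=0
after SUB r7, r7, r6: r7=7-5=2
after ADD r7, r7, r0: r7=2+0=2
after SUB r6, r6, #1: r6=5-1=4
CMP r6, #0  (cmp 4,0)
BNE body: taken
after LSR r0, r0, #2: r0=0>>2=0
after SUB r7, r7, r6: r7=2-4=-2
after ADD r7, r7, r0: r7=(-2)+0=-2
after SUB r6, r6, #1: r6=4-1=3
CMP r6, #0  (cmp 3,0)
BNE body: taken
after LSR r0, r0, #2: r0=0>>2=0
after SUB r7, r7, r6: r7=(-2)-3=-5
after ADD r7, r7, r0: r7=(-5)+0=-5
after SUB r6, r6, #1: r6=3-1=2
CMP r6, #0  (cmp 2,0)
BNE body: taken
after LSR r0, r0, #2: r0=0>>2=0
after SUB r7, r7, r6: r7=(-5)-2=-7
after ADD r7, r7, r0: r7=(-7)+0=-7
after SUB r6, r6, #1: r6=2-1=1
CMP r6, #0  (cmp 1,0)
BNE body: taken
after LSR r0, r0, #2: r0=0>>2=0
after SUB r7, r7, r6: r7=(-7)-1=-8
after ADD r7, r7, r0: r7=(-8)+0=-8
after SUB r6, r6, #1: r6=1-1=0
CMP r6, #0  (cmp 0,0)
BNE body: not taken
after SUB r7, r0, r0: r7=0-0=0
halt.
Total executed instructions: 41.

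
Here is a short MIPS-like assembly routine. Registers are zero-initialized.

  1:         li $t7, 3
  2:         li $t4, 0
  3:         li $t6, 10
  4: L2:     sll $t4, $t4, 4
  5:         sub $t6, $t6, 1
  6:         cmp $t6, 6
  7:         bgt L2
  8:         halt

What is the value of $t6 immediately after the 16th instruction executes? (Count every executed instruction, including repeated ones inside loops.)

7

$t7=3
$t4=0
$t6=10
$t4=0<<4=0
$t6=10-1=9
cmp $t6, 6  (cmp 9,6)
bgt L2: taken
$t4=0<<4=0
$t6=9-1=8
cmp $t6, 6  (cmp 8,6)
bgt L2: taken
$t4=0<<4=0
$t6=8-1=7
cmp $t6, 6  (cmp 7,6)
bgt L2: taken
$t4=0<<4=0
After step 16: $t6 = 7.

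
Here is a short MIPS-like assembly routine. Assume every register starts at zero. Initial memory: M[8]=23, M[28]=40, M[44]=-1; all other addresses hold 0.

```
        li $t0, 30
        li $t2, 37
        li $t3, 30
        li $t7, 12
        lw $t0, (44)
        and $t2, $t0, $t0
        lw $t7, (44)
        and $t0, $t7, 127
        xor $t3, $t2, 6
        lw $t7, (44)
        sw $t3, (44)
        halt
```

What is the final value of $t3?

li $t0, 30 → $t0=30
li $t2, 37 → $t2=37
li $t3, 30 → $t3=30
li $t7, 12 → $t7=12
lw $t0, (44) → $t0=M[44]=-1
and $t2, $t0, $t0 → $t2=(-1)&(-1)=-1
lw $t7, (44) → $t7=M[44]=-1
and $t0, $t7, 127 → $t0=(-1)&127=127
xor $t3, $t2, 6 → $t3=(-1)^6=-7
lw $t7, (44) → $t7=M[44]=-1
sw $t3, (44) → M[44]=-7
halt.

-7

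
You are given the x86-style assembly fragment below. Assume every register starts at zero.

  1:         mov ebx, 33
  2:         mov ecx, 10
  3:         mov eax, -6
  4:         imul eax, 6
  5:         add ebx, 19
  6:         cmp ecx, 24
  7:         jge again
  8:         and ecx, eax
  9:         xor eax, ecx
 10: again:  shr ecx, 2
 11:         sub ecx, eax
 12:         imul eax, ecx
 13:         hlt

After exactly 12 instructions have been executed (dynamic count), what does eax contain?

-2024

ebx=33
ecx=10
eax=-6
eax=(-6)*6=-36
ebx=33+19=52
cmp ecx, 24  (cmp 10,24)
jge again: not taken
ecx=10&(-36)=8
eax=(-36)^8=-44
ecx=8>>2=2
ecx=2-(-44)=46
eax=(-44)*46=-2024
After step 12: eax = -2024.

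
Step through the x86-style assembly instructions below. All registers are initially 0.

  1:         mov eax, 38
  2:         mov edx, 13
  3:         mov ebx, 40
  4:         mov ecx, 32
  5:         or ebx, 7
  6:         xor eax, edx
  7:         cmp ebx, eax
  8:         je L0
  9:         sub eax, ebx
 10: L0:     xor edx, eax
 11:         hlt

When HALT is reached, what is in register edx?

-15

after mov eax, 38: eax=38
after mov edx, 13: edx=13
after mov ebx, 40: ebx=40
after mov ecx, 32: ecx=32
after or ebx, 7: ebx=40|7=47
after xor eax, edx: eax=38^13=43
cmp ebx, eax  (cmp 47,43)
je L0: not taken
after sub eax, ebx: eax=43-47=-4
after xor edx, eax: edx=13^(-4)=-15
halt.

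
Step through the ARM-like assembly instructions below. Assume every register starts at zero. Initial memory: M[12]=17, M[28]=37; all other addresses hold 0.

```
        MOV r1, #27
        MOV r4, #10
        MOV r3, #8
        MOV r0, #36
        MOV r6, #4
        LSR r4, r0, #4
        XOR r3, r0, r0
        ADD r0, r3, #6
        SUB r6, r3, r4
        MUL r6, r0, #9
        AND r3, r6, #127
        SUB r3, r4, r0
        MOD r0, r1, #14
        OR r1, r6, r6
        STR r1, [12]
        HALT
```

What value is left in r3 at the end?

-4

after MOV r1, #27: r1=27
after MOV r4, #10: r4=10
after MOV r3, #8: r3=8
after MOV r0, #36: r0=36
after MOV r6, #4: r6=4
after LSR r4, r0, #4: r4=36>>4=2
after XOR r3, r0, r0: r3=36^36=0
after ADD r0, r3, #6: r0=0+6=6
after SUB r6, r3, r4: r6=0-2=-2
after MUL r6, r0, #9: r6=6*9=54
after AND r3, r6, #127: r3=54&127=54
after SUB r3, r4, r0: r3=2-6=-4
after MOD r0, r1, #14: r0=27%14=13
after OR r1, r6, r6: r1=54|54=54
STR r1, [12] → M[12]=54
halt.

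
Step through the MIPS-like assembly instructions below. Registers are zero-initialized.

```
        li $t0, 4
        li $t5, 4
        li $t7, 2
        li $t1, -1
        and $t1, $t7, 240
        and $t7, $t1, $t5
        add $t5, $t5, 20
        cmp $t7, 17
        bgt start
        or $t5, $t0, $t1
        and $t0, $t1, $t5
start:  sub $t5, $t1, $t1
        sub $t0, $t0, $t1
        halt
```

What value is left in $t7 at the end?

after li $t0, 4: $t0=4
after li $t5, 4: $t5=4
after li $t7, 2: $t7=2
after li $t1, -1: $t1=-1
after and $t1, $t7, 240: $t1=2&240=0
after and $t7, $t1, $t5: $t7=0&4=0
after add $t5, $t5, 20: $t5=4+20=24
cmp $t7, 17  (cmp 0,17)
bgt start: not taken
after or $t5, $t0, $t1: $t5=4|0=4
after and $t0, $t1, $t5: $t0=0&4=0
after sub $t5, $t1, $t1: $t5=0-0=0
after sub $t0, $t0, $t1: $t0=0-0=0
halt.

0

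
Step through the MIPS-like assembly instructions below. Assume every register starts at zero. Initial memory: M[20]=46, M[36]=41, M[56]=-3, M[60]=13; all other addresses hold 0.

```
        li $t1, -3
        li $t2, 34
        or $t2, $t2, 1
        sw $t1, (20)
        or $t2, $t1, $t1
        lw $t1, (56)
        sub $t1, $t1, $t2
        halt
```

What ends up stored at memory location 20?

li $t1, -3 → $t1=-3
li $t2, 34 → $t2=34
or $t2, $t2, 1 → $t2=34|1=35
sw $t1, (20) → M[20]=-3
or $t2, $t1, $t1 → $t2=(-3)|(-3)=-3
lw $t1, (56) → $t1=M[56]=-3
sub $t1, $t1, $t2 → $t1=(-3)-(-3)=0
halt.

-3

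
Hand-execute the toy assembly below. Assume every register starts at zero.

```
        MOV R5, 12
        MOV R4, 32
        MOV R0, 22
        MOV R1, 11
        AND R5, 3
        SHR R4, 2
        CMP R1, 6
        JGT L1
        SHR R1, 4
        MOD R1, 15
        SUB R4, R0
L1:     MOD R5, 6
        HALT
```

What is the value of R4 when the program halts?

R5=12
R4=32
R0=22
R1=11
R5=12&3=0
R4=32>>2=8
CMP R1, 6  (cmp 11,6)
JGT L1: taken
R5=0%6=0
halt.

8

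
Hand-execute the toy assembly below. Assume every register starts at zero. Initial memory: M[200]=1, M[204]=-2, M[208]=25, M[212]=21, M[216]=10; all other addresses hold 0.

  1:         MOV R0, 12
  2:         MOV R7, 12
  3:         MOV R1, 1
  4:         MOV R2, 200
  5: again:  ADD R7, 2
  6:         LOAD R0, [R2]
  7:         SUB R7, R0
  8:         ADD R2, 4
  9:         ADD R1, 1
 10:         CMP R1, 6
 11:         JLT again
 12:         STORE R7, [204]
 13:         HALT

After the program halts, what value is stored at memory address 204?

after MOV R0, 12: R0=12
after MOV R7, 12: R7=12
after MOV R1, 1: R1=1
after MOV R2, 200: R2=200
after ADD R7, 2: R7=12+2=14
after LOAD R0, [R2]: R0=M[200]=1
after SUB R7, R0: R7=14-1=13
after ADD R2, 4: R2=200+4=204
after ADD R1, 1: R1=1+1=2
CMP R1, 6  (cmp 2,6)
JLT again: taken
after ADD R7, 2: R7=13+2=15
after LOAD R0, [R2]: R0=M[204]=-2
after SUB R7, R0: R7=15-(-2)=17
after ADD R2, 4: R2=204+4=208
after ADD R1, 1: R1=2+1=3
CMP R1, 6  (cmp 3,6)
JLT again: taken
after ADD R7, 2: R7=17+2=19
after LOAD R0, [R2]: R0=M[208]=25
after SUB R7, R0: R7=19-25=-6
after ADD R2, 4: R2=208+4=212
after ADD R1, 1: R1=3+1=4
CMP R1, 6  (cmp 4,6)
JLT again: taken
after ADD R7, 2: R7=(-6)+2=-4
after LOAD R0, [R2]: R0=M[212]=21
after SUB R7, R0: R7=(-4)-21=-25
after ADD R2, 4: R2=212+4=216
after ADD R1, 1: R1=4+1=5
CMP R1, 6  (cmp 5,6)
JLT again: taken
after ADD R7, 2: R7=(-25)+2=-23
after LOAD R0, [R2]: R0=M[216]=10
after SUB R7, R0: R7=(-23)-10=-33
after ADD R2, 4: R2=216+4=220
after ADD R1, 1: R1=5+1=6
CMP R1, 6  (cmp 6,6)
JLT again: not taken
STORE R7, [204] → M[204]=-33
halt.

-33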